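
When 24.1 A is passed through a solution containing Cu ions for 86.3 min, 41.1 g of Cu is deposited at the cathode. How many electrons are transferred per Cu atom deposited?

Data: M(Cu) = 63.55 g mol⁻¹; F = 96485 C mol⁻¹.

Q = I·t = 24.10 A × 5178.0 s = 124800 C, so n(e⁻) = 124800/96485 = 1.293 mol.
n(Cu) deposited = 41.1 / 63.55 = 0.6467 mol.
Electrons per atom = n(e⁻)/n(Cu) = 1.293 / 0.6467 = 2.00 ≈ 2, so the ion is Cu²⁺.

2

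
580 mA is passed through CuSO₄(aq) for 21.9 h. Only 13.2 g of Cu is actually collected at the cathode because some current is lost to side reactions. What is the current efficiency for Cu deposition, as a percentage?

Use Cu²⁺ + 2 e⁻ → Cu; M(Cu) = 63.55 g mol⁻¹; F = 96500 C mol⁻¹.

Q = I·t = 0.5800 × 78840 = 45730 C; n(e⁻) = 45730/96500 = 0.4739 mol.
Theoretical n(Cu) = n(e⁻)/2 = 0.2369 mol, i.e. m_theo = 0.2369 × 63.55 = 15.06 g.
Efficiency = m_actual / m_theo = 13.2 / 15.06 = 87.7 %.

87.7 %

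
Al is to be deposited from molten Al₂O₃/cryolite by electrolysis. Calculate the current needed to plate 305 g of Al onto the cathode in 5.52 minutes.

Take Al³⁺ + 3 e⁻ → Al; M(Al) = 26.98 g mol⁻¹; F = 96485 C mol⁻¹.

n(Al) = 305 / 26.98 = 11.30 mol.
n(e⁻) = 3 × 11.30 = 33.91 mol.
Q = n(e⁻)·F = 33.91 × 96485 = 3272000 C.
I = Q/t = 3272000 / 331.20 s = 9880 A.

9880 A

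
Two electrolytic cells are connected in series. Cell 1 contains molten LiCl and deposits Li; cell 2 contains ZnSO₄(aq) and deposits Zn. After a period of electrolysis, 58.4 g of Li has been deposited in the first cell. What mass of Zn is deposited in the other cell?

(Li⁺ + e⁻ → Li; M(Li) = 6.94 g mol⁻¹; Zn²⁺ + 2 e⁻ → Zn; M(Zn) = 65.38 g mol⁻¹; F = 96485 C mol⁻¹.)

n(Li) = 58.4 / 6.94 = 8.415 mol.
Since Li⁺ + e⁻ → Li, n(e⁻) passed = 1 × 8.415 = 8.415 mol.
Cells in series carry the same charge, so the same 8.415 mol of electrons passes through cell 2.
Zn²⁺ + 2 e⁻ → Zn, so n(Zn) = 8.415 / 2 = 4.207 mol.
m(Zn) = 4.207 × 65.38 = 275 g.

275 g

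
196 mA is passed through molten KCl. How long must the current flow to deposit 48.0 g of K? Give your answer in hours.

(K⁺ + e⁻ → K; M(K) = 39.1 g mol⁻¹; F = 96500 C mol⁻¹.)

168 h

n(K) = m/M = 48.0 / 39.1 = 1.228 mol.
Each K atom requires 1 electron, so n(e⁻) = 1 × 1.228 = 1.228 mol.
Q = n(e⁻)·F = 1.228 × 96500 = 118500 C.
t = Q/I = 118500 / 0.1960 A = 604400 s = 168 h.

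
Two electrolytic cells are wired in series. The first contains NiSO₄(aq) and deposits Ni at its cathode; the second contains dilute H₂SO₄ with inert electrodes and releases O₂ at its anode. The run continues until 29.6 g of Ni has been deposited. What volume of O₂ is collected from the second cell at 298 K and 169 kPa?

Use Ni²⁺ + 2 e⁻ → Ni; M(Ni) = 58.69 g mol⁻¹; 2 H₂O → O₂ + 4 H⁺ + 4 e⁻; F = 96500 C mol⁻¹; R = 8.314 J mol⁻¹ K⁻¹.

3.70 L

n(Ni) = 29.6 / 58.69 = 0.5043 mol, so n(e⁻) = 2 × 0.5043 = 1.009 mol.
The cells are in series, so the same 1.009 mol of electrons passes through the second cell.
2 H₂O → O₂ + 4 H⁺ + 4 e⁻ — 4 mol e⁻ per mol O₂, so n(O₂) = 1.009/4 = 0.2522 mol.
V = nRT/P = (0.2522 × 8.314 × 298) / (169 × 10³) = 0.00370 m³ = 3.70 L.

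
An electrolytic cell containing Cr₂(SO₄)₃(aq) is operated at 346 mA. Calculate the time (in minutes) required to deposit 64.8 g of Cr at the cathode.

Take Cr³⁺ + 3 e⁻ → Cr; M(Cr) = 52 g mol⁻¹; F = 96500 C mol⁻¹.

17400 min

n(Cr) = m/M = 64.8 / 52 = 1.246 mol.
Each Cr atom requires 3 electrons, so n(e⁻) = 3 × 1.246 = 3.738 mol.
Q = n(e⁻)·F = 3.738 × 96500 = 360800 C.
t = Q/I = 360800 / 0.3460 A = 1043000 s = 17400 min.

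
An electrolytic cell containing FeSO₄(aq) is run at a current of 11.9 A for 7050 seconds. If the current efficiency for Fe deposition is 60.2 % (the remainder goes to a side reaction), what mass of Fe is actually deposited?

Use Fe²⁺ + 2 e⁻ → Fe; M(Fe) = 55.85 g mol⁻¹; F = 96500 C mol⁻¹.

Q = I·t = 11.90 × 7050.0 = 83900 C.
n(e⁻) = 83900/96500 = 0.8694 mol; theoretically n(Fe) = 0.8694/2 = 0.4347 mol, m_theo = 24.28 g.
At 60.2 % efficiency, m_actual = 0.602 × 24.28 = 14.6 g.

14.6 g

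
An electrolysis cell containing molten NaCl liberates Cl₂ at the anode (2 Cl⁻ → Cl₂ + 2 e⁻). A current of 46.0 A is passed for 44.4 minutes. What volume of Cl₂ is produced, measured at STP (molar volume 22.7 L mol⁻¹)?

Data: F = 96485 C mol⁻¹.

Q = I·t = 46.00 A × 2664.0 s = 122500 C.
n(e⁻) = Q/F = 122500 / 96485 = 1.270 mol.
2 electrons are transferred per Cl₂ molecule, so n(Cl₂) = 1.270 / 2 = 0.6350 mol.
V = n × V_m = 0.6350 × 22.7 = 14.4 L.

14.4 L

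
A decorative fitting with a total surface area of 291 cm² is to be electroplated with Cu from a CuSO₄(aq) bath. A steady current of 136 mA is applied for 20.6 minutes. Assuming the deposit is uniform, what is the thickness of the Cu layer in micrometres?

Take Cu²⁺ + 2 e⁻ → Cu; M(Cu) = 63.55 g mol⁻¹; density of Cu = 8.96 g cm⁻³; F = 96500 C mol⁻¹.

Q = I·t = 0.1360 × 1236.0 = 168.1 C; n(e⁻) = 0.001742 mol.
n(Cu) = n(e⁻)/2 = 0.0008710 mol, so m = 0.0008710 × 63.55 = 0.05535 g.
Volume = m/ρ = 0.05535 / 8.96 = 0.006177 cm³.
Thickness = V/A = 0.006177 / 291 = 2.12 × 10⁻⁵ cm = 0.212 μm.

0.212 μm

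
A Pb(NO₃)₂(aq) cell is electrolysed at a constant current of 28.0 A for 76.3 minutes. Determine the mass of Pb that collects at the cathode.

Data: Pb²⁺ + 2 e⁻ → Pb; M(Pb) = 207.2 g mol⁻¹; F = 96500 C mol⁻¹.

138 g

Q = I·t = 28.00 A × 4578.0 s = 128200 C.
n(e⁻) = Q/F = 128200 / 96500 = 1.328 mol.
Pb²⁺ + 2 e⁻ → Pb, so n(Pb) = n(e⁻)/2 = 0.6642 mol.
m = n·M = 0.6642 × 207.2 = 138 g.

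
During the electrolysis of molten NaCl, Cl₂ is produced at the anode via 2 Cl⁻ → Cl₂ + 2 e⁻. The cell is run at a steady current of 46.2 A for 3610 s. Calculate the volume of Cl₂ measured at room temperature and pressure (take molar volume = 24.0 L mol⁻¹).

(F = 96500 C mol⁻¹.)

20.7 L

Q = I·t = 46.20 A × 3610.0 s = 166800 C.
n(e⁻) = Q/F = 166800 / 96500 = 1.728 mol.
2 electrons are transferred per Cl₂ molecule, so n(Cl₂) = 1.728 / 2 = 0.8642 mol.
V = n × V_m = 0.8642 × 24.0 = 20.7 L.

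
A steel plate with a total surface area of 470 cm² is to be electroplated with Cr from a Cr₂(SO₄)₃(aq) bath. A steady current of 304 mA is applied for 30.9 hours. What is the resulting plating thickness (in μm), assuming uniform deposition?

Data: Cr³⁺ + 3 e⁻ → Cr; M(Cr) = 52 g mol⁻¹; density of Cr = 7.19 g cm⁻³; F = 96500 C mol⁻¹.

18.0 μm

Q = I·t = 0.3040 × 111240 = 33820 C; n(e⁻) = 0.3504 mol.
n(Cr) = n(e⁻)/3 = 0.1168 mol, so m = 0.1168 × 52 = 6.074 g.
Volume = m/ρ = 6.074 / 7.19 = 0.8448 cm³.
Thickness = V/A = 0.8448 / 470 = 0.00180 cm = 18.0 μm.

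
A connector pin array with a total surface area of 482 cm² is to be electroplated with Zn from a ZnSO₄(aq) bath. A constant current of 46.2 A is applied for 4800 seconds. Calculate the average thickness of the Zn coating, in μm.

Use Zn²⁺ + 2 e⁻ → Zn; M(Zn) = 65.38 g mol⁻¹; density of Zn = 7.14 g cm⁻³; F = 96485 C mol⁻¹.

218 μm

Q = I·t = 46.20 × 4800.0 = 221800 C; n(e⁻) = 2.298 mol.
n(Zn) = n(e⁻)/2 = 1.149 mol, so m = 1.149 × 65.38 = 75.13 g.
Volume = m/ρ = 75.13 / 7.14 = 10.52 cm³.
Thickness = V/A = 10.52 / 482 = 0.0218 cm = 218 μm.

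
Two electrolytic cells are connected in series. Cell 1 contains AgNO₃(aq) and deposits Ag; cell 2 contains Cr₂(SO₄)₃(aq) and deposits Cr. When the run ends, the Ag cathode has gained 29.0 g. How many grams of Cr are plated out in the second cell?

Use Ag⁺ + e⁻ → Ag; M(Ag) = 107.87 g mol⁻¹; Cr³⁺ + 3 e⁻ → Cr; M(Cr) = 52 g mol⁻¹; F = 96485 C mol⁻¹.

4.66 g

n(Ag) = 29.0 / 107.87 = 0.2688 mol.
Since Ag⁺ + e⁻ → Ag, n(e⁻) passed = 1 × 0.2688 = 0.2688 mol.
Cells in series carry the same charge, so the same 0.2688 mol of electrons passes through cell 2.
Cr³⁺ + 3 e⁻ → Cr, so n(Cr) = 0.2688 / 3 = 0.08961 mol.
m(Cr) = 0.08961 × 52 = 4.66 g.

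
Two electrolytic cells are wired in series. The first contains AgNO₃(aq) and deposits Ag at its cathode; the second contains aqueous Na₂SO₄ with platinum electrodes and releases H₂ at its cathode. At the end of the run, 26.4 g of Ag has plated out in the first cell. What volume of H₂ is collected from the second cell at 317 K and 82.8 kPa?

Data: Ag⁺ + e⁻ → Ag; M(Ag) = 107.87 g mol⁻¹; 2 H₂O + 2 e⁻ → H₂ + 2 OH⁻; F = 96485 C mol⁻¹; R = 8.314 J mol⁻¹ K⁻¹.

n(Ag) = 26.4 / 107.87 = 0.2447 mol, so n(e⁻) = 1 × 0.2447 = 0.2447 mol.
The cells are in series, so the same 0.2447 mol of electrons passes through the second cell.
2 H₂O + 2 e⁻ → H₂ + 2 OH⁻ — 2 mol e⁻ per mol H₂, so n(H₂) = 0.2447/2 = 0.1224 mol.
V = nRT/P = (0.1224 × 8.314 × 317) / (82.8 × 10³) = 0.00390 m³ = 3.90 L.

3.90 L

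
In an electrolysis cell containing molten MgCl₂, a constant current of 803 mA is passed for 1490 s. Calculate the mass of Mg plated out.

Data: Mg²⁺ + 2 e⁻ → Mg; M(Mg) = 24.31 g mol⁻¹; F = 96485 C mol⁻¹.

Q = I·t = 0.8030 A × 1490.0 s = 1196 C.
n(e⁻) = Q/F = 1196 / 96485 = 0.01240 mol.
Mg²⁺ + 2 e⁻ → Mg, so n(Mg) = n(e⁻)/2 = 0.006200 mol.
m = n·M = 0.006200 × 24.31 = 0.151 g.

0.151 g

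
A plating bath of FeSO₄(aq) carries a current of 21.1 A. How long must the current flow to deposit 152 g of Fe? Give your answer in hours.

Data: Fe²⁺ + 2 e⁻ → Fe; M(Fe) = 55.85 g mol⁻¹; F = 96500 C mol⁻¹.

n(Fe) = m/M = 152 / 55.85 = 2.722 mol.
Each Fe atom requires 2 electrons, so n(e⁻) = 2 × 2.722 = 5.443 mol.
Q = n(e⁻)·F = 5.443 × 96500 = 525300 C.
t = Q/I = 525300 / 21.10 A = 24890 s = 6.92 h.

6.92 h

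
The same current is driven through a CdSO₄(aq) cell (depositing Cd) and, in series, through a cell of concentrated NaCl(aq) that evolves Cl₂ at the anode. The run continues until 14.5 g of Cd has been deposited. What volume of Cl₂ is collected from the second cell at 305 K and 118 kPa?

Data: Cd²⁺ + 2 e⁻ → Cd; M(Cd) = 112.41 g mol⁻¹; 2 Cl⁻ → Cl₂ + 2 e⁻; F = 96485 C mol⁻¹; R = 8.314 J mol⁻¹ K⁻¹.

n(Cd) = 14.5 / 112.41 = 0.1290 mol, so n(e⁻) = 2 × 0.1290 = 0.2580 mol.
The cells are in series, so the same 0.2580 mol of electrons passes through the second cell.
2 Cl⁻ → Cl₂ + 2 e⁻ — 2 mol e⁻ per mol Cl₂, so n(Cl₂) = 0.2580/2 = 0.1290 mol.
V = nRT/P = (0.1290 × 8.314 × 305) / (118 × 10³) = 0.00277 m³ = 2.77 L.

2.77 L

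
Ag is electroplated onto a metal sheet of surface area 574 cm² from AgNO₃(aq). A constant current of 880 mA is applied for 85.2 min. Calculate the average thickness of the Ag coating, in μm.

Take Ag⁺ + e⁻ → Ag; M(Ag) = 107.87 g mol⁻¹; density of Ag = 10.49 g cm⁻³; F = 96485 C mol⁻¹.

8.35 μm

Q = I·t = 0.8800 × 5112.0 = 4499 C; n(e⁻) = 0.04662 mol.
n(Ag) = n(e⁻)/1 = 0.04662 mol, so m = 0.04662 × 107.87 = 5.029 g.
Volume = m/ρ = 5.029 / 10.49 = 0.4794 cm³.
Thickness = V/A = 0.4794 / 574 = 8.35 × 10⁻⁴ cm = 8.35 μm.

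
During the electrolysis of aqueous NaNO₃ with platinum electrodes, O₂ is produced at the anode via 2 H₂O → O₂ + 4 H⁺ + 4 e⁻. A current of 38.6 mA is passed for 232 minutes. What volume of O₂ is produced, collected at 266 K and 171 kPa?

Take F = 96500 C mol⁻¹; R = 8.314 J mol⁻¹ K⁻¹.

Q = I·t = 0.03860 A × 13920 s = 537.3 C.
n(e⁻) = Q/F = 537.3 / 96500 = 0.005568 mol.
4 electrons are transferred per O₂ molecule, so n(O₂) = 0.005568 / 4 = 0.001392 mol.
V = nRT/P = (0.001392 × 8.314 × 266) / (171 × 10³ Pa) = 1.80 × 10⁻⁵ m³ = 0.0180 L.

0.0180 L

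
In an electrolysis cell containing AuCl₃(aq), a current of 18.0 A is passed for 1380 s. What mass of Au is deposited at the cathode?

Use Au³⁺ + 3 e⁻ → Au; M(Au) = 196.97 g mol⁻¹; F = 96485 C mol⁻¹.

Q = I·t = 18.00 A × 1380.0 s = 24840 C.
n(e⁻) = Q/F = 24840 / 96485 = 0.2574 mol.
Au³⁺ + 3 e⁻ → Au, so n(Au) = n(e⁻)/3 = 0.08582 mol.
m = n·M = 0.08582 × 196.97 = 16.9 g.

16.9 g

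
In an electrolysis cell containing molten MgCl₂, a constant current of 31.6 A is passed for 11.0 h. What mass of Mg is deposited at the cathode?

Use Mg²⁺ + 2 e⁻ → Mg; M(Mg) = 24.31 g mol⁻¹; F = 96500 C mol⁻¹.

158 g

Q = I·t = 31.60 A × 39600 s = 1251000 C.
n(e⁻) = Q/F = 1251000 / 96500 = 12.97 mol.
Mg²⁺ + 2 e⁻ → Mg, so n(Mg) = n(e⁻)/2 = 6.484 mol.
m = n·M = 6.484 × 24.31 = 158 g.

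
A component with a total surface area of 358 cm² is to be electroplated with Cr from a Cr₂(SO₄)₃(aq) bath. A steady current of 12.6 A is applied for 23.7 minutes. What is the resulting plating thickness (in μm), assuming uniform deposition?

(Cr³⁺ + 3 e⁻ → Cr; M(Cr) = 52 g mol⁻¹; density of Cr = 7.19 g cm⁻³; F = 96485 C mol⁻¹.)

12.5 μm

Q = I·t = 12.60 × 1422.0 = 17920 C; n(e⁻) = 0.1857 mol.
n(Cr) = n(e⁻)/3 = 0.06190 mol, so m = 0.06190 × 52 = 3.219 g.
Volume = m/ρ = 3.219 / 7.19 = 0.4477 cm³.
Thickness = V/A = 0.4477 / 358 = 0.00125 cm = 12.5 μm.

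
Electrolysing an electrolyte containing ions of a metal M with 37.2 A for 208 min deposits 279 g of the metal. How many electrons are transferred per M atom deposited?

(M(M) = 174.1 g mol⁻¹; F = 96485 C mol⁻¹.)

3

Q = I·t = 37.20 A × 12480 s = 464300 C, so n(e⁻) = 464300/96485 = 4.812 mol.
n(M) deposited = 279 / 174.1 = 1.603 mol.
Electrons per atom = n(e⁻)/n(M) = 4.812 / 1.603 = 3.00 ≈ 3, so the ion is M³⁺.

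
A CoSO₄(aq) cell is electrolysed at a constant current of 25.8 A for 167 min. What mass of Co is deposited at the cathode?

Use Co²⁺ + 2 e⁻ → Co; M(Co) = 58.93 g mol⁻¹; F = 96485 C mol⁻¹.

Q = I·t = 25.80 A × 10020 s = 258500 C.
n(e⁻) = Q/F = 258500 / 96485 = 2.679 mol.
Co²⁺ + 2 e⁻ → Co, so n(Co) = n(e⁻)/2 = 1.340 mol.
m = n·M = 1.340 × 58.93 = 78.9 g.

78.9 g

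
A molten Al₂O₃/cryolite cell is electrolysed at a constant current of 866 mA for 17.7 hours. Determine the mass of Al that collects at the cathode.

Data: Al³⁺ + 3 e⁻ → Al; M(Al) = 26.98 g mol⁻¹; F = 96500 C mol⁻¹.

Q = I·t = 0.8660 A × 63720 s = 55180 C.
n(e⁻) = Q/F = 55180 / 96500 = 0.5718 mol.
Al³⁺ + 3 e⁻ → Al, so n(Al) = n(e⁻)/3 = 0.1906 mol.
m = n·M = 0.1906 × 26.98 = 5.14 g.

5.14 g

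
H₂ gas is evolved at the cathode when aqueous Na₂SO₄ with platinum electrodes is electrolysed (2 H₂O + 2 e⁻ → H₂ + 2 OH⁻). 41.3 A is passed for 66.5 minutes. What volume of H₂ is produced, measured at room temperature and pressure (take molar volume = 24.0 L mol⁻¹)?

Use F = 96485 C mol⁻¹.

Q = I·t = 41.30 A × 3990.0 s = 164800 C.
n(e⁻) = Q/F = 164800 / 96485 = 1.708 mol.
2 electrons are transferred per H₂ molecule, so n(H₂) = 1.708 / 2 = 0.8540 mol.
V = n × V_m = 0.8540 × 24.0 = 20.5 L.

20.5 L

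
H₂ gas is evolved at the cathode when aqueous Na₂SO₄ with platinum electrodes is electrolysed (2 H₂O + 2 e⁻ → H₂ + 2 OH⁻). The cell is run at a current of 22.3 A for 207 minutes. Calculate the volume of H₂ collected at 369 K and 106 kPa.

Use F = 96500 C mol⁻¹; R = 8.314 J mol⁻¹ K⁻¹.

41.5 L

Q = I·t = 22.30 A × 12420 s = 277000 C.
n(e⁻) = Q/F = 277000 / 96500 = 2.870 mol.
2 electrons are transferred per H₂ molecule, so n(H₂) = 2.870 / 2 = 1.435 mol.
V = nRT/P = (1.435 × 8.314 × 369) / (106 × 10³ Pa) = 0.0415 m³ = 41.5 L.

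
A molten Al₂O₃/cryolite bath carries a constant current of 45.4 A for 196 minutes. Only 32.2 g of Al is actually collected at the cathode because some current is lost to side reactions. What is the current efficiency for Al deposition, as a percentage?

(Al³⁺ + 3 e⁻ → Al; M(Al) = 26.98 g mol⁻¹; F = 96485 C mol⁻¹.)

Q = I·t = 45.40 × 11760 = 533900 C; n(e⁻) = 533900/96485 = 5.534 mol.
Theoretical n(Al) = n(e⁻)/3 = 1.845 mol, i.e. m_theo = 1.845 × 26.98 = 49.77 g.
Efficiency = m_actual / m_theo = 32.2 / 49.77 = 64.7 %.

64.7 %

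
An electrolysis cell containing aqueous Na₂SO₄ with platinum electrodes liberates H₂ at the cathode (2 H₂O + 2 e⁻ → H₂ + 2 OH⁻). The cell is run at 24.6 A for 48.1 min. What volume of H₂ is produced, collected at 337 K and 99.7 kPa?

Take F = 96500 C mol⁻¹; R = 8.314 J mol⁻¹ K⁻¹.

Q = I·t = 24.60 A × 2886.0 s = 71000 C.
n(e⁻) = Q/F = 71000 / 96500 = 0.7357 mol.
2 electrons are transferred per H₂ molecule, so n(H₂) = 0.7357 / 2 = 0.3679 mol.
V = nRT/P = (0.3679 × 8.314 × 337) / (99.7 × 10³ Pa) = 0.0103 m³ = 10.3 L.

10.3 L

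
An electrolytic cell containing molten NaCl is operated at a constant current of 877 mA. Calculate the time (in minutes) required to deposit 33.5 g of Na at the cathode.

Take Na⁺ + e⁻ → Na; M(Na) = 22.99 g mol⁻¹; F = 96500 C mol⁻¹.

2670 min

n(Na) = m/M = 33.5 / 22.99 = 1.457 mol.
Each Na atom requires 1 electron, so n(e⁻) = 1 × 1.457 = 1.457 mol.
Q = n(e⁻)·F = 1.457 × 96500 = 140600 C.
t = Q/I = 140600 / 0.8770 A = 160300 s = 2670 min.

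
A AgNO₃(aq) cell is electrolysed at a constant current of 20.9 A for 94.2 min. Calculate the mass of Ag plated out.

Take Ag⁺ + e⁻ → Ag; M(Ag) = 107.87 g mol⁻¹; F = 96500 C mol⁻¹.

Q = I·t = 20.90 A × 5652.0 s = 118100 C.
n(e⁻) = Q/F = 118100 / 96500 = 1.224 mol.
Ag⁺ + e⁻ → Ag, so n(Ag) = n(e⁻)/1 = 1.224 mol.
m = n·M = 1.224 × 107.87 = 132 g.

132 g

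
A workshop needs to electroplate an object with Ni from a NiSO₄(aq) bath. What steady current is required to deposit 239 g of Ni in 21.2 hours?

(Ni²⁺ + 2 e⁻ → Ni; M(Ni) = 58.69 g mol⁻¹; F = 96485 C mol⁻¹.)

n(Ni) = 239 / 58.69 = 4.072 mol.
n(e⁻) = 2 × 4.072 = 8.144 mol.
Q = n(e⁻)·F = 8.144 × 96485 = 785800 C.
I = Q/t = 785800 / 76320 s = 10.3 A.

10.3 A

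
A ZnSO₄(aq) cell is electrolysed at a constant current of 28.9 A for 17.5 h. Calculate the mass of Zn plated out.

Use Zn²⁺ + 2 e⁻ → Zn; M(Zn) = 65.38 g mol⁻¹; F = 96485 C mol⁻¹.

Q = I·t = 28.90 A × 63000 s = 1821000 C.
n(e⁻) = Q/F = 1821000 / 96485 = 18.87 mol.
Zn²⁺ + 2 e⁻ → Zn, so n(Zn) = n(e⁻)/2 = 9.435 mol.
m = n·M = 9.435 × 65.38 = 617 g.

617 g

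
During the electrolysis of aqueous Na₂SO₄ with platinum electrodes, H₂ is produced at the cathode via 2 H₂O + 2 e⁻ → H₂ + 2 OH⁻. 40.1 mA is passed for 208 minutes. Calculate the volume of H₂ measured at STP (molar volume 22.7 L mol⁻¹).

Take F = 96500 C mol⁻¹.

Q = I·t = 0.04010 A × 12480 s = 500.4 C.
n(e⁻) = Q/F = 500.4 / 96500 = 0.005186 mol.
2 electrons are transferred per H₂ molecule, so n(H₂) = 0.005186 / 2 = 0.002593 mol.
V = n × V_m = 0.002593 × 22.7 = 0.0589 L.

0.0589 L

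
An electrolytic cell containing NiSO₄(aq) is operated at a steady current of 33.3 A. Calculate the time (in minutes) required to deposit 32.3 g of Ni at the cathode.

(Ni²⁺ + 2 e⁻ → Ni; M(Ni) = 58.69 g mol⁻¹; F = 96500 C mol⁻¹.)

n(Ni) = m/M = 32.3 / 58.69 = 0.5503 mol.
Each Ni atom requires 2 electrons, so n(e⁻) = 2 × 0.5503 = 1.101 mol.
Q = n(e⁻)·F = 1.101 × 96500 = 106200 C.
t = Q/I = 106200 / 33.30 A = 3190 s = 53.2 min.

53.2 min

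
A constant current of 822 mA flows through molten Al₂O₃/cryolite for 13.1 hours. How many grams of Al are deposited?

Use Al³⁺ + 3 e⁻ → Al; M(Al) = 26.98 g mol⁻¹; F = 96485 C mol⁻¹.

Q = I·t = 0.8220 A × 47160 s = 38770 C.
n(e⁻) = Q/F = 38770 / 96485 = 0.4018 mol.
Al³⁺ + 3 e⁻ → Al, so n(Al) = n(e⁻)/3 = 0.1339 mol.
m = n·M = 0.1339 × 26.98 = 3.61 g.

3.61 g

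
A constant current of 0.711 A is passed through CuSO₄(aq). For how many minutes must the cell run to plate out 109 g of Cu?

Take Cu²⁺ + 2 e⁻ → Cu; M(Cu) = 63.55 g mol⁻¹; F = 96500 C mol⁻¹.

n(Cu) = m/M = 109 / 63.55 = 1.715 mol.
Each Cu atom requires 2 electrons, so n(e⁻) = 2 × 1.715 = 3.430 mol.
Q = n(e⁻)·F = 3.430 × 96500 = 331000 C.
t = Q/I = 331000 / 0.7110 A = 465600 s = 7760 min.

7760 min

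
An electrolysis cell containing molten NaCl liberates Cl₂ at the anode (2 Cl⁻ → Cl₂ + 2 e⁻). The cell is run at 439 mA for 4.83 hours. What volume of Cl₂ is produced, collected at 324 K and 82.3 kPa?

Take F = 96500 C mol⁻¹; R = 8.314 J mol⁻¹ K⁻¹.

Q = I·t = 0.4390 A × 17388 s = 7633 C.
n(e⁻) = Q/F = 7633 / 96500 = 0.07910 mol.
2 electrons are transferred per Cl₂ molecule, so n(Cl₂) = 0.07910 / 2 = 0.03955 mol.
V = nRT/P = (0.03955 × 8.314 × 324) / (82.3 × 10³ Pa) = 0.00129 m³ = 1.29 L.

1.29 L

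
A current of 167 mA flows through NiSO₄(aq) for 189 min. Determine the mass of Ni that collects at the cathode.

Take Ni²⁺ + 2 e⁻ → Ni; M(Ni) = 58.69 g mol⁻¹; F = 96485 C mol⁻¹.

Q = I·t = 0.1670 A × 11340 s = 1894 C.
n(e⁻) = Q/F = 1894 / 96485 = 0.01963 mol.
Ni²⁺ + 2 e⁻ → Ni, so n(Ni) = n(e⁻)/2 = 0.009814 mol.
m = n·M = 0.009814 × 58.69 = 0.576 g.

0.576 g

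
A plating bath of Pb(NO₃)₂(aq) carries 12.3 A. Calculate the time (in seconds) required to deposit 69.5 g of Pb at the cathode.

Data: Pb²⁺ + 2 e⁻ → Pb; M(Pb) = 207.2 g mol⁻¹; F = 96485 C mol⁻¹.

5260 s

n(Pb) = m/M = 69.5 / 207.2 = 0.3354 mol.
Each Pb atom requires 2 electrons, so n(e⁻) = 2 × 0.3354 = 0.6708 mol.
Q = n(e⁻)·F = 0.6708 × 96485 = 64730 C.
t = Q/I = 64730 / 12.30 A = 5262 s.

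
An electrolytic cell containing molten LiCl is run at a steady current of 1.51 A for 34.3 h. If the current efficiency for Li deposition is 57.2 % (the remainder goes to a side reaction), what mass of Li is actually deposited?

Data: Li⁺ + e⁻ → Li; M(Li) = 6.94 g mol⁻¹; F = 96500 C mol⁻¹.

Q = I·t = 1.510 × 123480 = 186500 C.
n(e⁻) = 186500/96500 = 1.932 mol; theoretically n(Li) = 1.932/1 = 1.932 mol, m_theo = 13.41 g.
At 57.2 % efficiency, m_actual = 0.572 × 13.41 = 7.67 g.

7.67 g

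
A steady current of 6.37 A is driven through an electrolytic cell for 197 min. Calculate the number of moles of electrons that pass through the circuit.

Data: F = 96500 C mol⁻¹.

0.780 mol

Q = I·t = 6.370 A × 11820 s = 75290 C.
n(e⁻) = Q/F = 75290 / 96500 = 0.780 mol.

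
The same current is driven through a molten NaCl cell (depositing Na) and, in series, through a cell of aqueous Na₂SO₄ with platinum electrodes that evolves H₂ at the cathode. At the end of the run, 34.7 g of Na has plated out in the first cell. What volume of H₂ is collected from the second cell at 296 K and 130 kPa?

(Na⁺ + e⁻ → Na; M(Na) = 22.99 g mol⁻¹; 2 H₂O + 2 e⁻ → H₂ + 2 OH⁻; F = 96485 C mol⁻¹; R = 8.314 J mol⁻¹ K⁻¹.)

14.3 L

n(Na) = 34.7 / 22.99 = 1.509 mol, so n(e⁻) = 1 × 1.509 = 1.509 mol.
The cells are in series, so the same 1.509 mol of electrons passes through the second cell.
2 H₂O + 2 e⁻ → H₂ + 2 OH⁻ — 2 mol e⁻ per mol H₂, so n(H₂) = 1.509/2 = 0.7547 mol.
V = nRT/P = (0.7547 × 8.314 × 296) / (130 × 10³) = 0.0143 m³ = 14.3 L.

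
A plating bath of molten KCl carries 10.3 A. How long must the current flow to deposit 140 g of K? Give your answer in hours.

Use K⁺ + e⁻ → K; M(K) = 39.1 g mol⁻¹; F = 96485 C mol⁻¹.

n(K) = m/M = 140 / 39.1 = 3.581 mol.
Each K atom requires 1 electron, so n(e⁻) = 1 × 3.581 = 3.581 mol.
Q = n(e⁻)·F = 3.581 × 96485 = 345500 C.
t = Q/I = 345500 / 10.30 A = 33540 s = 9.32 h.

9.32 h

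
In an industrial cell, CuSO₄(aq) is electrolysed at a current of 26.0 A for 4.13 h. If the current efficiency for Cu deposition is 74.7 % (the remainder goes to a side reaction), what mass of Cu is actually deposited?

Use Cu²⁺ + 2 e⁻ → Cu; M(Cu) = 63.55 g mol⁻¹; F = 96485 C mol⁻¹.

Q = I·t = 26.00 × 14868 = 386600 C.
n(e⁻) = 386600/96485 = 4.007 mol; theoretically n(Cu) = 4.007/2 = 2.003 mol, m_theo = 127.3 g.
At 74.7 % efficiency, m_actual = 0.747 × 127.3 = 95.1 g.

95.1 g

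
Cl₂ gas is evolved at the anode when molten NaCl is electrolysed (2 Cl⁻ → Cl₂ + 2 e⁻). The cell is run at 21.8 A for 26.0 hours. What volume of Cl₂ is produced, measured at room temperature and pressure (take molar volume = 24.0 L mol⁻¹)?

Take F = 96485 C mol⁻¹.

Q = I·t = 21.80 A × 93600 s = 2040000 C.
n(e⁻) = Q/F = 2040000 / 96485 = 21.15 mol.
2 electrons are transferred per Cl₂ molecule, so n(Cl₂) = 21.15 / 2 = 10.57 mol.
V = n × V_m = 10.57 × 24.0 = 254 L.

254 L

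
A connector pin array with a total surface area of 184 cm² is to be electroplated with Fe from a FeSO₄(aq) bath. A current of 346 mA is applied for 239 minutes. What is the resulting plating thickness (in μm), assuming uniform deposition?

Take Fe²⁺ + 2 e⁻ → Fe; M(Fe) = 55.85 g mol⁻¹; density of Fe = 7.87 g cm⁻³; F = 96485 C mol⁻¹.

9.92 μm

Q = I·t = 0.3460 × 14340 = 4962 C; n(e⁻) = 0.05142 mol.
n(Fe) = n(e⁻)/2 = 0.02571 mol, so m = 0.02571 × 55.85 = 1.436 g.
Volume = m/ρ = 1.436 / 7.87 = 0.1825 cm³.
Thickness = V/A = 0.1825 / 184 = 9.92 × 10⁻⁴ cm = 9.92 μm.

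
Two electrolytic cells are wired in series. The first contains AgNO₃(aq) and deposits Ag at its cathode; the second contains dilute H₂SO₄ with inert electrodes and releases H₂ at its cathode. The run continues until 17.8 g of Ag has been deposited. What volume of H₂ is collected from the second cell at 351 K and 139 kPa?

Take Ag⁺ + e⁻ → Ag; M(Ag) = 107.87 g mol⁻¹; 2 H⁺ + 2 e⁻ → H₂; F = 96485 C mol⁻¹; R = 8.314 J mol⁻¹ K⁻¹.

n(Ag) = 17.8 / 107.87 = 0.1650 mol, so n(e⁻) = 1 × 0.1650 = 0.1650 mol.
The cells are in series, so the same 0.1650 mol of electrons passes through the second cell.
2 H⁺ + 2 e⁻ → H₂ — 2 mol e⁻ per mol H₂, so n(H₂) = 0.1650/2 = 0.08251 mol.
V = nRT/P = (0.08251 × 8.314 × 351) / (139 × 10³) = 0.00173 m³ = 1.73 L.

1.73 L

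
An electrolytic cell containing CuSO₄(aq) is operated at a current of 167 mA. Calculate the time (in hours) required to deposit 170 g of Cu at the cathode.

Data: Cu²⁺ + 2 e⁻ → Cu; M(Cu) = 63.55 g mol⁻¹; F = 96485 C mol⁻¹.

n(Cu) = m/M = 170 / 63.55 = 2.675 mol.
Each Cu atom requires 2 electrons, so n(e⁻) = 2 × 2.675 = 5.350 mol.
Q = n(e⁻)·F = 5.350 × 96485 = 516200 C.
t = Q/I = 516200 / 0.1670 A = 3091000 s = 859 h.

859 h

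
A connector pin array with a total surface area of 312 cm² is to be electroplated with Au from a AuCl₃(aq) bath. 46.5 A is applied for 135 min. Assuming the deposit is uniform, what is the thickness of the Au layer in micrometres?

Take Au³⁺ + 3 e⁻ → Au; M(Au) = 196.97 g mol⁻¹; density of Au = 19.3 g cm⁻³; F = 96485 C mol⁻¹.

Q = I·t = 46.50 × 8100.0 = 376600 C; n(e⁻) = 3.904 mol.
n(Au) = n(e⁻)/3 = 1.301 mol, so m = 1.301 × 196.97 = 256.3 g.
Volume = m/ρ = 256.3 / 19.3 = 13.28 cm³.
Thickness = V/A = 13.28 / 312 = 0.0426 cm = 426 μm.

426 μm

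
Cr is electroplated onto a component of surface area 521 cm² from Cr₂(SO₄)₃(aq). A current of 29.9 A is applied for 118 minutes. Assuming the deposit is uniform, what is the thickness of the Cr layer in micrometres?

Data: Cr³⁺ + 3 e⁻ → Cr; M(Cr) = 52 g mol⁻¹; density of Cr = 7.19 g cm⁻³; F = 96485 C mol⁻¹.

Q = I·t = 29.90 × 7080.0 = 211700 C; n(e⁻) = 2.194 mol.
n(Cr) = n(e⁻)/3 = 0.7313 mol, so m = 0.7313 × 52 = 38.03 g.
Volume = m/ρ = 38.03 / 7.19 = 5.289 cm³.
Thickness = V/A = 5.289 / 521 = 0.0102 cm = 102 μm.

102 μm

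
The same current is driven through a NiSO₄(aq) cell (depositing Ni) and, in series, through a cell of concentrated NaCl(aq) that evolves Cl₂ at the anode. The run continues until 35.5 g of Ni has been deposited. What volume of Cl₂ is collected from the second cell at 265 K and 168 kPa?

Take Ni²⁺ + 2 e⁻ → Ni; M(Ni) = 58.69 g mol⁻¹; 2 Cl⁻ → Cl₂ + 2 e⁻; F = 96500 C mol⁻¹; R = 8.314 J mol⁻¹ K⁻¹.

n(Ni) = 35.5 / 58.69 = 0.6049 mol, so n(e⁻) = 2 × 0.6049 = 1.210 mol.
The cells are in series, so the same 1.210 mol of electrons passes through the second cell.
2 Cl⁻ → Cl₂ + 2 e⁻ — 2 mol e⁻ per mol Cl₂, so n(Cl₂) = 1.210/2 = 0.6049 mol.
V = nRT/P = (0.6049 × 8.314 × 265) / (168 × 10³) = 0.00793 m³ = 7.93 L.

7.93 L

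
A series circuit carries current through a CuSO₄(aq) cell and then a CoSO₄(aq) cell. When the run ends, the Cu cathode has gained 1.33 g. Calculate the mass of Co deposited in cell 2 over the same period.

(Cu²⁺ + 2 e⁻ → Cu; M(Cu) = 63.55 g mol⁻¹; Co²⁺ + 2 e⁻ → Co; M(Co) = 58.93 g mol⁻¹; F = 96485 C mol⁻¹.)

1.23 g

n(Cu) = 1.33 / 63.55 = 0.02093 mol.
Since Cu²⁺ + 2 e⁻ → Cu, n(e⁻) passed = 2 × 0.02093 = 0.04186 mol.
Cells in series carry the same charge, so the same 0.04186 mol of electrons passes through cell 2.
Co²⁺ + 2 e⁻ → Co, so n(Co) = 0.04186 / 2 = 0.02093 mol.
m(Co) = 0.02093 × 58.93 = 1.23 g.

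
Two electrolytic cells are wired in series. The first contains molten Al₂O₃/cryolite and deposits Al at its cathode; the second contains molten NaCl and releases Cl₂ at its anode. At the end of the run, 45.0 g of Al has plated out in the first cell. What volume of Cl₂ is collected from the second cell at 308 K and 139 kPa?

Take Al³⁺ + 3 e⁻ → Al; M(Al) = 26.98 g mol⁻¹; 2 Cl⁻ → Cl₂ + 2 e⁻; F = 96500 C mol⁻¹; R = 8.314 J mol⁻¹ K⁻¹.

n(Al) = 45.0 / 26.98 = 1.668 mol, so n(e⁻) = 3 × 1.668 = 5.004 mol.
The cells are in series, so the same 5.004 mol of electrons passes through the second cell.
2 Cl⁻ → Cl₂ + 2 e⁻ — 2 mol e⁻ per mol Cl₂, so n(Cl₂) = 5.004/2 = 2.502 mol.
V = nRT/P = (2.502 × 8.314 × 308) / (139 × 10³) = 0.0461 m³ = 46.1 L.

46.1 L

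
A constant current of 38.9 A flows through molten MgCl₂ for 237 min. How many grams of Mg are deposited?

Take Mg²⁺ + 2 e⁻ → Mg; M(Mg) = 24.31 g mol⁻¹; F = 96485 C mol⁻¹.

69.7 g

Q = I·t = 38.90 A × 14220 s = 553200 C.
n(e⁻) = Q/F = 553200 / 96485 = 5.733 mol.
Mg²⁺ + 2 e⁻ → Mg, so n(Mg) = n(e⁻)/2 = 2.867 mol.
m = n·M = 2.867 × 24.31 = 69.7 g.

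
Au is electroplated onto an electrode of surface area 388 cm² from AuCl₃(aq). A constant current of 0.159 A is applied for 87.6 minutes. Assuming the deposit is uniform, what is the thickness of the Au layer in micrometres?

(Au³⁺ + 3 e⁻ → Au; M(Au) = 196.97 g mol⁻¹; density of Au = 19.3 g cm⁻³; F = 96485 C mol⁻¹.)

Q = I·t = 0.1590 × 5256.0 = 835.7 C; n(e⁻) = 0.008661 mol.
n(Au) = n(e⁻)/3 = 0.002887 mol, so m = 0.002887 × 196.97 = 0.5687 g.
Volume = m/ρ = 0.5687 / 19.3 = 0.02947 cm³.
Thickness = V/A = 0.02947 / 388 = 7.59 × 10⁻⁵ cm = 0.759 μm.

0.759 μm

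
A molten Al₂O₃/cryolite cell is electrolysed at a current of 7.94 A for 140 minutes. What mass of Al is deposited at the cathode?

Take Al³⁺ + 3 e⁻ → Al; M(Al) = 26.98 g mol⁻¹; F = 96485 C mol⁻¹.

6.22 g

Q = I·t = 7.940 A × 8400.0 s = 66700 C.
n(e⁻) = Q/F = 66700 / 96485 = 0.6913 mol.
Al³⁺ + 3 e⁻ → Al, so n(Al) = n(e⁻)/3 = 0.2304 mol.
m = n·M = 0.2304 × 26.98 = 6.22 g.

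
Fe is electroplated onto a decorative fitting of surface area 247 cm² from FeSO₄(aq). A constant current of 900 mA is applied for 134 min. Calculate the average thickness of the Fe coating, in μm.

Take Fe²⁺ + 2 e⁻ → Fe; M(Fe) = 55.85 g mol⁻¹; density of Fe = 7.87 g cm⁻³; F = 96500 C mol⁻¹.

Q = I·t = 0.9000 × 8040.0 = 7236 C; n(e⁻) = 0.07498 mol.
n(Fe) = n(e⁻)/2 = 0.03749 mol, so m = 0.03749 × 55.85 = 2.094 g.
Volume = m/ρ = 2.094 / 7.87 = 0.2661 cm³.
Thickness = V/A = 0.2661 / 247 = 0.00108 cm = 10.8 μm.

10.8 μm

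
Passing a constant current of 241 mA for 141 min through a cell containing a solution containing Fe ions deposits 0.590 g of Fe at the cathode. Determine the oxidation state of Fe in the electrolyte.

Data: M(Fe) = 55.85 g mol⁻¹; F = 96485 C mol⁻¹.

Q = I·t = 0.2410 A × 8460.0 s = 2039 C, so n(e⁻) = 2039/96485 = 0.02113 mol.
n(Fe) deposited = 0.590 / 55.85 = 0.01056 mol.
Electrons per atom = n(e⁻)/n(Fe) = 0.02113 / 0.01056 = 2.00 ≈ 2, so the ion is Fe²⁺.

+2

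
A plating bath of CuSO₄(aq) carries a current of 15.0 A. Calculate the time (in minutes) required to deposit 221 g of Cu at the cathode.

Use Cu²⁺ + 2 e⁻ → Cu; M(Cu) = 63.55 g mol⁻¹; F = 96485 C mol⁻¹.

746 min

n(Cu) = m/M = 221 / 63.55 = 3.478 mol.
Each Cu atom requires 2 electrons, so n(e⁻) = 2 × 3.478 = 6.955 mol.
Q = n(e⁻)·F = 6.955 × 96485 = 671100 C.
t = Q/I = 671100 / 15.00 A = 44740 s = 746 min.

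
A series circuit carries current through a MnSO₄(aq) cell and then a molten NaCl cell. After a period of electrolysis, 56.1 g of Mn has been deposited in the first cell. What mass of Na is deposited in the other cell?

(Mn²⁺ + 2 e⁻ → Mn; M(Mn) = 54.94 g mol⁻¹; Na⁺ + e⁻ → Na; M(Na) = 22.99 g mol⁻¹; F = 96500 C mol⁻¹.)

n(Mn) = 56.1 / 54.94 = 1.021 mol.
Since Mn²⁺ + 2 e⁻ → Mn, n(e⁻) passed = 2 × 1.021 = 2.042 mol.
Cells in series carry the same charge, so the same 2.042 mol of electrons passes through cell 2.
Na⁺ + e⁻ → Na, so n(Na) = 2.042 / 1 = 2.042 mol.
m(Na) = 2.042 × 22.99 = 47.0 g.

47.0 g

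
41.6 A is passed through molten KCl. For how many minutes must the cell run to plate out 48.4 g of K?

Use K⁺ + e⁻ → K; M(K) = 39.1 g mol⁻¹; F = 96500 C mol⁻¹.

47.9 min

n(K) = m/M = 48.4 / 39.1 = 1.238 mol.
Each K atom requires 1 electron, so n(e⁻) = 1 × 1.238 = 1.238 mol.
Q = n(e⁻)·F = 1.238 × 96500 = 119500 C.
t = Q/I = 119500 / 41.60 A = 2871 s = 47.9 min.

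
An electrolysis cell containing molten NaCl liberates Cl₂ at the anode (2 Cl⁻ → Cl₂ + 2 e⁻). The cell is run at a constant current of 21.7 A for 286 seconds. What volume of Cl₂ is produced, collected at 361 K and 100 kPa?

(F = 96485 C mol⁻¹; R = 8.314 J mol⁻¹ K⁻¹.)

Q = I·t = 21.70 A × 286.00 s = 6206 C.
n(e⁻) = Q/F = 6206 / 96485 = 0.06432 mol.
2 electrons are transferred per Cl₂ molecule, so n(Cl₂) = 0.06432 / 2 = 0.03216 mol.
V = nRT/P = (0.03216 × 8.314 × 361) / (100 × 10³ Pa) = 9.65 × 10⁻⁴ m³ = 0.965 L.

0.965 L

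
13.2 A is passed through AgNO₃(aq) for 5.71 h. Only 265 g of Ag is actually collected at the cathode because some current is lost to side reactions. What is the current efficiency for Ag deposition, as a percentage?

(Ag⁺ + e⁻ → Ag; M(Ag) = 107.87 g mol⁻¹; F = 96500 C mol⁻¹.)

87.4 %

Q = I·t = 13.20 × 20556 = 271300 C; n(e⁻) = 271300/96500 = 2.812 mol.
Theoretical n(Ag) = n(e⁻)/1 = 2.812 mol, i.e. m_theo = 2.812 × 107.87 = 303.3 g.
Efficiency = m_actual / m_theo = 265 / 303.3 = 87.4 %.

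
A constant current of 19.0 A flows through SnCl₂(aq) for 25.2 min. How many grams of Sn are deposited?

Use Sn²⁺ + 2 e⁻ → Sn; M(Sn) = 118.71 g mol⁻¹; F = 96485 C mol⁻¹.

Q = I·t = 19.00 A × 1512.0 s = 28730 C.
n(e⁻) = Q/F = 28730 / 96485 = 0.2977 mol.
Sn²⁺ + 2 e⁻ → Sn, so n(Sn) = n(e⁻)/2 = 0.1489 mol.
m = n·M = 0.1489 × 118.71 = 17.7 g.

17.7 g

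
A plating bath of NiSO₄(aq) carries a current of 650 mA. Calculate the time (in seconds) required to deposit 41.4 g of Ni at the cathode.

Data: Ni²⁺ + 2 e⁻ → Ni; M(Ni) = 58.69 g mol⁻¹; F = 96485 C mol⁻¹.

2.09 × 10⁵ s

n(Ni) = m/M = 41.4 / 58.69 = 0.7054 mol.
Each Ni atom requires 2 electrons, so n(e⁻) = 2 × 0.7054 = 1.411 mol.
Q = n(e⁻)·F = 1.411 × 96485 = 136100 C.
t = Q/I = 136100 / 0.6500 A = 209400 s.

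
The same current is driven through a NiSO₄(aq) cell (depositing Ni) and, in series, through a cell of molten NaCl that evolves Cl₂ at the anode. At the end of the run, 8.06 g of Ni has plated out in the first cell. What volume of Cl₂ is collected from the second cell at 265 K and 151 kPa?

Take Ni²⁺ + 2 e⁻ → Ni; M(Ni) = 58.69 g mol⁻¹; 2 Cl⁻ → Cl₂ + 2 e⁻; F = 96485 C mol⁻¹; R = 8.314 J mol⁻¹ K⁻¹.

n(Ni) = 8.06 / 58.69 = 0.1373 mol, so n(e⁻) = 2 × 0.1373 = 0.2747 mol.
The cells are in series, so the same 0.2747 mol of electrons passes through the second cell.
2 Cl⁻ → Cl₂ + 2 e⁻ — 2 mol e⁻ per mol Cl₂, so n(Cl₂) = 0.2747/2 = 0.1373 mol.
V = nRT/P = (0.1373 × 8.314 × 265) / (151 × 10³) = 0.00200 m³ = 2.00 L.

2.00 L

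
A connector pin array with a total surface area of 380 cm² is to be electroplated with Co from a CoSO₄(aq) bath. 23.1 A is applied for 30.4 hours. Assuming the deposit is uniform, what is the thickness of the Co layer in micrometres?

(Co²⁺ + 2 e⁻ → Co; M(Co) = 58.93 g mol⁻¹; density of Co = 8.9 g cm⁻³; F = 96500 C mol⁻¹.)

2280 μm

Q = I·t = 23.10 × 109440 = 2528000 C; n(e⁻) = 26.20 mol.
n(Co) = n(e⁻)/2 = 13.10 mol, so m = 13.10 × 58.93 = 771.9 g.
Volume = m/ρ = 771.9 / 8.9 = 86.73 cm³.
Thickness = V/A = 86.73 / 380 = 0.228 cm = 2280 μm.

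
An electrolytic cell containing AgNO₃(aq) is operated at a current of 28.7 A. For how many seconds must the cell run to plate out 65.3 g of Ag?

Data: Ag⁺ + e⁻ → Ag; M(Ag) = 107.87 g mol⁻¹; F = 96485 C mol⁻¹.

n(Ag) = m/M = 65.3 / 107.87 = 0.6054 mol.
Each Ag atom requires 1 electron, so n(e⁻) = 1 × 0.6054 = 0.6054 mol.
Q = n(e⁻)·F = 0.6054 × 96485 = 58410 C.
t = Q/I = 58410 / 28.70 A = 2035 s.

2040 s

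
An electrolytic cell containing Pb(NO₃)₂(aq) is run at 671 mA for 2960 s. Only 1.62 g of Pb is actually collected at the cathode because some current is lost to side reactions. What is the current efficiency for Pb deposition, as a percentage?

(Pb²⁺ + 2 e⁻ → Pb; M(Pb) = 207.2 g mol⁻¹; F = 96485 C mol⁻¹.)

Q = I·t = 0.6710 × 2960.0 = 1986 C; n(e⁻) = 1986/96485 = 0.02059 mol.
Theoretical n(Pb) = n(e⁻)/2 = 0.01029 mol, i.e. m_theo = 0.01029 × 207.2 = 2.133 g.
Efficiency = m_actual / m_theo = 1.62 / 2.133 = 76.0 %.

76.0 %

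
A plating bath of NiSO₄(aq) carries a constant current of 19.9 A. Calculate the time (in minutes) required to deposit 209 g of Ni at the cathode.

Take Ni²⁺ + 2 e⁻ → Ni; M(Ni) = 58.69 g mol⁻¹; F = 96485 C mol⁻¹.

576 min

n(Ni) = m/M = 209 / 58.69 = 3.561 mol.
Each Ni atom requires 2 electrons, so n(e⁻) = 2 × 3.561 = 7.122 mol.
Q = n(e⁻)·F = 7.122 × 96485 = 687200 C.
t = Q/I = 687200 / 19.90 A = 34530 s = 576 min.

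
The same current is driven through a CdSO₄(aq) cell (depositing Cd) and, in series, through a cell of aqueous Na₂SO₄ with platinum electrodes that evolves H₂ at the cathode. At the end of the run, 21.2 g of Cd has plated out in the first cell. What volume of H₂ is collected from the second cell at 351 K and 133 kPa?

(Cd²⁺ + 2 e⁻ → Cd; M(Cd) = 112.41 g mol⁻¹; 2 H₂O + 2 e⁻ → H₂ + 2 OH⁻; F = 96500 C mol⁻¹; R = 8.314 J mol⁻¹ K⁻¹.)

n(Cd) = 21.2 / 112.41 = 0.1886 mol, so n(e⁻) = 2 × 0.1886 = 0.3772 mol.
The cells are in series, so the same 0.3772 mol of electrons passes through the second cell.
2 H₂O + 2 e⁻ → H₂ + 2 OH⁻ — 2 mol e⁻ per mol H₂, so n(H₂) = 0.3772/2 = 0.1886 mol.
V = nRT/P = (0.1886 × 8.314 × 351) / (133 × 10³) = 0.00414 m³ = 4.14 L.

4.14 L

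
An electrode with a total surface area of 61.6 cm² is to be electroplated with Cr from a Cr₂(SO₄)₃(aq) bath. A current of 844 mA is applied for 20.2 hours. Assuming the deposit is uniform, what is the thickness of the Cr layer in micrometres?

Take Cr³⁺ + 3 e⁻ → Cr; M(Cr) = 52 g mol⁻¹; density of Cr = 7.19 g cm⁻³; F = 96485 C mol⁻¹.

Q = I·t = 0.8440 × 72720 = 61380 C; n(e⁻) = 0.6361 mol.
n(Cr) = n(e⁻)/3 = 0.2120 mol, so m = 0.2120 × 52 = 11.03 g.
Volume = m/ρ = 11.03 / 7.19 = 1.534 cm³.
Thickness = V/A = 1.534 / 61.6 = 0.0249 cm = 249 μm.

249 μm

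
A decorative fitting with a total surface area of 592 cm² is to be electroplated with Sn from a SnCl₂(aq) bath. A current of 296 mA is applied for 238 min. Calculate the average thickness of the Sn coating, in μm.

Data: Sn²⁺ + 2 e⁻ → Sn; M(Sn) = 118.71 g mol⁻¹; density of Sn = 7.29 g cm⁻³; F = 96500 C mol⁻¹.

Q = I·t = 0.2960 × 14280 = 4227 C; n(e⁻) = 0.04380 mol.
n(Sn) = n(e⁻)/2 = 0.02190 mol, so m = 0.02190 × 118.71 = 2.600 g.
Volume = m/ρ = 2.600 / 7.29 = 0.3566 cm³.
Thickness = V/A = 0.3566 / 592 = 6.02 × 10⁻⁴ cm = 6.02 μm.

6.02 μm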